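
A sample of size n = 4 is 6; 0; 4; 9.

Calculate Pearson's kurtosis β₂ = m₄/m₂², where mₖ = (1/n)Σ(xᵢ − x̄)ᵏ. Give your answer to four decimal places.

x̄ = 4.7500
Σ(xᵢ − x̄)² = 42.7500 ⇒ m₂ = 10.68750
Σ(xᵢ − x̄)⁴ = 838.0781 ⇒ m₄ = 209.51953
m₂² = 114.22266
β₂ = m₄/m₂² = 209.51953 / 114.22266 ≈ 1.8343

1.8343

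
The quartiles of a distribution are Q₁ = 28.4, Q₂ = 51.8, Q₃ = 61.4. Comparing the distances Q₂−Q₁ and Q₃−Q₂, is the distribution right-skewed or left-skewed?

Q₂ − Q₁ = 23.4;  Q₃ − Q₂ = 9.6
Q₂ − Q₁ > Q₃ − Q₂ ⇒ the lower half is more spread out ⇒ left-skewed.

left-skewed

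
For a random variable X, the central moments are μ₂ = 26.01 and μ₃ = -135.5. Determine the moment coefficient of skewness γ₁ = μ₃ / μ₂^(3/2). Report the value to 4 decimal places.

-1.0215

σ = √μ₂ = √26.01 = 5.10000
σ³ = μ₂^(3/2) = 132.65100
γ₁ = μ₃/σ³ = -135.5 / 132.65100 ≈ -1.0215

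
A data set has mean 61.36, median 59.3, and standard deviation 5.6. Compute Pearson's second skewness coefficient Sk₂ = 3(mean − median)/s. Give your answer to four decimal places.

1.1036

Sk₂ = 3(61.36 − 59.3) / 5.6 = 3 × 2.0600 / 5.6
    = 6.1800 / 5.6 ≈ 1.1036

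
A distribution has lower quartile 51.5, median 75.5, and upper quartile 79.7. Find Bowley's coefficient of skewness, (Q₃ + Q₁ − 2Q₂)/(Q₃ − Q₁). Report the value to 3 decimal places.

numerator: Q₃ + Q₁ − 2Q₂ = 79.7 + 51.5 − 2×75.5 = -19.8000
denominator: Q₃ − Q₁ = 79.7 − 51.5 = 28.2000
Bowley skewness = -19.8000 / 28.2000 ≈ -0.702

-0.702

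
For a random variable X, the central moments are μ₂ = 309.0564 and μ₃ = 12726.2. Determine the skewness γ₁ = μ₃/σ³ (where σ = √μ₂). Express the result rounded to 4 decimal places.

σ = √μ₂ = √309.0564 = 17.58000
σ³ = μ₂^(3/2) = 5433.21151
γ₁ = μ₃/σ³ = 12726.2 / 5433.21151 ≈ 2.3423

2.3423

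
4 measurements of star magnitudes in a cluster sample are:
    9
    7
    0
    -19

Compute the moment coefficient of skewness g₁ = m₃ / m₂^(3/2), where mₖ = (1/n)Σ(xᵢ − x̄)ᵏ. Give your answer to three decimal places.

-0.867

x̄ = (9 + 7 + 0 - 19) / 4 = -0.7500
deviations (xᵢ − x̄): 9.7500, 7.7500, 0.7500, -18.2500
Σ(xᵢ − x̄)² = 488.7500 ⇒ m₂ = 488.7500/4 = 122.18750
Σ(xᵢ − x̄)³ = -4685.6250 ⇒ m₃ = -4685.6250/4 = -1171.40625
m₂^(3/2) = 122.18750^(1.5) = 1350.64175
g₁ = m₃ / m₂^(3/2) = -1171.40625 / 1350.64175 ≈ -0.867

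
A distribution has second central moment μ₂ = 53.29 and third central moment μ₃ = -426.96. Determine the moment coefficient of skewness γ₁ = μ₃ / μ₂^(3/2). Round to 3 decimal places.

σ = √μ₂ = √53.29 = 7.30000
σ³ = μ₂^(3/2) = 389.01700
γ₁ = μ₃/σ³ = -426.96 / 389.01700 ≈ -1.098

-1.098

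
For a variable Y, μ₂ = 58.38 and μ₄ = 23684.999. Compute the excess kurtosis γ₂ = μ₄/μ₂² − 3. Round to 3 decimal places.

μ₂² = 58.38² = 3408.22440
μ₄/μ₂² = 23684.999 / 3408.22440 = 6.94937
γ₂ = 6.94937 − 3 ≈ 3.949

3.949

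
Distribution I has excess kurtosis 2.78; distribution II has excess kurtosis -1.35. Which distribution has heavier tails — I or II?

I

Higher excess kurtosis ⇒ heavier tails relative to the normal distribution.
2.78 vs -1.35: the larger is 2.78, so I has heavier tails. (I is leptokurtic — heavier-than-normal tails; the other is platykurtic.)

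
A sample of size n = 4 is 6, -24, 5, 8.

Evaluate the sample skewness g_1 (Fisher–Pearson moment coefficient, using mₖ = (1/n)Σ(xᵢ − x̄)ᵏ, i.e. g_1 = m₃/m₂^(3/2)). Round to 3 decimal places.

-1.131

x̄ = (6 - 24 + 5 + 8) / 4 = -1.2500
deviations (xᵢ − x̄): 7.2500, -22.7500, 6.2500, 9.2500
Σ(xᵢ − x̄)² = 694.7500 ⇒ m₂ = 694.7500/4 = 173.68750
Σ(xᵢ − x̄)³ = -10357.8750 ⇒ m₃ = -10357.8750/4 = -2589.46875
m₂^(3/2) = 173.68750^(1.5) = 2289.03718
g_1 = m₃ / m₂^(3/2) = -2589.46875 / 2289.03718 ≈ -1.131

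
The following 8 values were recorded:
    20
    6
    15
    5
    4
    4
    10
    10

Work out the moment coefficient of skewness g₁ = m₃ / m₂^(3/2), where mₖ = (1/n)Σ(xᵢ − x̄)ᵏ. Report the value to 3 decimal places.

x̄ = (20 + 6 + 15 + 5 + 4 + 4 + 10 + 10) / 8 = 9.2500
deviations (xᵢ − x̄): 10.7500, -3.2500, 5.7500, -4.2500, -5.2500, -5.2500, 0.7500, 0.7500
Σ(xᵢ − x̄)² = 233.5000 ⇒ m₂ = 233.5000/8 = 29.18750
Σ(xᵢ − x̄)³ = 1032.7500 ⇒ m₃ = 1032.7500/8 = 129.09375
m₂^(3/2) = 29.18750^(1.5) = 157.68680
g₁ = m₃ / m₂^(3/2) = 129.09375 / 157.68680 ≈ 0.819

0.819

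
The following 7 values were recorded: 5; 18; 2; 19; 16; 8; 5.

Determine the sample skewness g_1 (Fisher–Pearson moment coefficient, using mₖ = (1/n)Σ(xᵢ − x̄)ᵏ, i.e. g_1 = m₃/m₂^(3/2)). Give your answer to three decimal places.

0.156

x̄ = (5 + 18 + 2 + 19 + 16 + 8 + 5) / 7 = 10.4286
deviations (xᵢ − x̄): -5.4286, 7.5714, -8.4286, 8.5714, 5.5714, -2.4286, -5.4286
Σ(xᵢ − x̄)² = 297.7143 ⇒ m₂ = 297.7143/7 = 42.53061
Σ(xᵢ − x̄)³ = 303.6735 ⇒ m₃ = 303.6735/7 = 43.38192
m₂^(3/2) = 42.53061^(1.5) = 277.36551
g_1 = m₃ / m₂^(3/2) = 43.38192 / 277.36551 ≈ 0.156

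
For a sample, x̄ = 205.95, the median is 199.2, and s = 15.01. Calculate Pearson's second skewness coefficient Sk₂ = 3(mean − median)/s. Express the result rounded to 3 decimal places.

Sk₂ = 3(205.95 − 199.2) / 15.01 = 3 × 6.7500 / 15.01
    = 20.2500 / 15.01 ≈ 1.349

1.349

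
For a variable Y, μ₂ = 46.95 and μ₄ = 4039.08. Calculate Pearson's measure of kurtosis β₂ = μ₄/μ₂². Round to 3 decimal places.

1.832

μ₂² = 46.95² = 2204.30250
μ₄/μ₂² = 4039.08 / 2204.30250 = 1.83236
β₂ ≈ 1.832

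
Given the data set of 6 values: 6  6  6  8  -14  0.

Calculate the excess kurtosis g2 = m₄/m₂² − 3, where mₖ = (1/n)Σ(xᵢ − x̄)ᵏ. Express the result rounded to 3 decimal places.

x̄ = 2.0000
Σ(xᵢ − x̄)² = 344.0000 ⇒ m₂ = 57.33333
Σ(xᵢ − x̄)⁴ = 67616.0000 ⇒ m₄ = 11269.33333
m₂² = 3287.11111
g2 = m₄/m₂² − 3 = 3.42834 − 3 ≈ 0.428

0.428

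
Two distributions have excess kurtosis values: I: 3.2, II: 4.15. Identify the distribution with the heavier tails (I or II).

II

Higher excess kurtosis ⇒ heavier tails relative to the normal distribution.
3.2 vs 4.15: the larger is 4.15, so II has heavier tails.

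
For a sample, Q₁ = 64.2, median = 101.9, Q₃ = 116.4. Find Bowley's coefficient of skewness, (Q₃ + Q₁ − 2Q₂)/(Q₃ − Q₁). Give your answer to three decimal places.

numerator: Q₃ + Q₁ − 2Q₂ = 116.4 + 64.2 − 2×101.9 = -23.2000
denominator: Q₃ − Q₁ = 116.4 − 64.2 = 52.2000
Bowley skewness = -23.2000 / 52.2000 ≈ -0.444

-0.444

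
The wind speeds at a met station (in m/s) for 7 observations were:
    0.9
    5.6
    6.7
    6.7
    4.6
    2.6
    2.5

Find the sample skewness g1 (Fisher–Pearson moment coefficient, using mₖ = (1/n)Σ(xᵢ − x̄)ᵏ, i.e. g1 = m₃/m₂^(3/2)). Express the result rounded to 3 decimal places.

x̄ = (0.9 + 5.6 + 6.7 + 6.7 + 4.6 + 2.6 + 2.5) / 7 = 4.2286
deviations (xᵢ − x̄): -3.3286, 1.3714, 2.4714, 2.4714, 0.3714, -1.6286, -1.7286
Σ(xᵢ − x̄)² = 30.9543 ⇒ m₂ = 30.9543/7 = 4.42204
Σ(xᵢ − x̄)³ = -13.5414 ⇒ m₃ = -13.5414/7 = -1.93448
m₂^(3/2) = 4.42204^(1.5) = 9.29895
g1 = m₃ / m₂^(3/2) = -1.93448 / 9.29895 ≈ -0.208

-0.208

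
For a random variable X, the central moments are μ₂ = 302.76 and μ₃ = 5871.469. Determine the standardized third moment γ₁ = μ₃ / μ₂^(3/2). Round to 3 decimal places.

1.115

σ = √μ₂ = √302.76 = 17.40000
σ³ = μ₂^(3/2) = 5268.02400
γ₁ = μ₃/σ³ = 5871.469 / 5268.02400 ≈ 1.115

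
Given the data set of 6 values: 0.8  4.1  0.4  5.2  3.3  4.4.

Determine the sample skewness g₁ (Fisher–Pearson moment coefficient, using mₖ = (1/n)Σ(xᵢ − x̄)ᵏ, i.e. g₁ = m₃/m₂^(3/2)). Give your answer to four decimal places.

x̄ = (0.8 + 4.1 + 0.4 + 5.2 + 3.3 + 4.4) / 6 = 3.0333
deviations (xᵢ − x̄): -2.2333, 1.0667, -2.6333, 2.1667, 0.2667, 1.3667
Σ(xᵢ − x̄)² = 19.6933 ⇒ m₂ = 19.6933/6 = 3.28222
Σ(xᵢ − x̄)³ = -15.4436 ⇒ m₃ = -15.4436/6 = -2.57393
m₂^(3/2) = 3.28222^(1.5) = 5.94637
g₁ = m₃ / m₂^(3/2) = -2.57393 / 5.94637 ≈ -0.4329

-0.4329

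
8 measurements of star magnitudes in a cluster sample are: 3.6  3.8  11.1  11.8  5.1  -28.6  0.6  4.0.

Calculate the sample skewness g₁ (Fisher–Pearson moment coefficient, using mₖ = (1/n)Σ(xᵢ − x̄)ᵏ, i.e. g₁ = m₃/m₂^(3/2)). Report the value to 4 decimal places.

-1.8485

x̄ = (3.6 + 3.8 + 11.1 + 11.8 + 5.1 - 28.6 + 0.6 + 4.0) / 8 = 1.4250
deviations (xᵢ − x̄): 2.1750, 2.3750, 9.6750, 10.3750, 3.6750, -30.0250, -0.8250, 2.5750
Σ(xᵢ − x̄)² = 1133.9350 ⇒ m₂ = 1133.9350/8 = 141.74188
Σ(xᵢ − x̄)³ = -24955.3193 ⇒ m₃ = -24955.3193/8 = -3119.41491
m₂^(3/2) = 141.74188^(1.5) = 1687.51352
g₁ = m₃ / m₂^(3/2) = -3119.41491 / 1687.51352 ≈ -1.8485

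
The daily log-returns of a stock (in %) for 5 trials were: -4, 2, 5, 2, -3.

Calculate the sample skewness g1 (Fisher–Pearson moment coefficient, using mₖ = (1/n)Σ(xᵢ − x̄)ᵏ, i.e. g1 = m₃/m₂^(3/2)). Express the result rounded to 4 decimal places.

-0.0980

x̄ = (-4 + 2 + 5 + 2 - 3) / 5 = 0.4000
deviations (xᵢ − x̄): -4.4000, 1.6000, 4.6000, 1.6000, -3.4000
Σ(xᵢ − x̄)² = 57.2000 ⇒ m₂ = 57.2000/5 = 11.44000
Σ(xᵢ − x̄)³ = -18.9600 ⇒ m₃ = -18.9600/5 = -3.79200
m₂^(3/2) = 11.44000^(1.5) = 38.69359
g1 = m₃ / m₂^(3/2) = -3.79200 / 38.69359 ≈ -0.0980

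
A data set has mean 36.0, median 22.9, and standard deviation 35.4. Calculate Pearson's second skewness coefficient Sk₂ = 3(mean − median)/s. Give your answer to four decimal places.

1.1102

Sk₂ = 3(36.0 − 22.9) / 35.4 = 3 × 13.1000 / 35.4
    = 39.3000 / 35.4 ≈ 1.1102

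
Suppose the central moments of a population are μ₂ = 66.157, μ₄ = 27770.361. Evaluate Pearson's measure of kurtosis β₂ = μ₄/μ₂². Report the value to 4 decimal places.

6.3450

μ₂² = 66.157² = 4376.74865
μ₄/μ₂² = 27770.361 / 4376.74865 = 6.34498
β₂ ≈ 6.3450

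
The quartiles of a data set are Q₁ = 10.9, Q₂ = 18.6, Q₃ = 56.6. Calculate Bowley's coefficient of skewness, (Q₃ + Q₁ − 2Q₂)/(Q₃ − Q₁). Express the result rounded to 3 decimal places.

numerator: Q₃ + Q₁ − 2Q₂ = 56.6 + 10.9 − 2×18.6 = 30.3000
denominator: Q₃ − Q₁ = 56.6 − 10.9 = 45.7000
Bowley skewness = 30.3000 / 45.7000 ≈ 0.663

0.663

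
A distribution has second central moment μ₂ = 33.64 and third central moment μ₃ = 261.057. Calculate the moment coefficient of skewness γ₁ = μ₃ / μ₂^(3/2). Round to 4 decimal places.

σ = √μ₂ = √33.64 = 5.80000
σ³ = μ₂^(3/2) = 195.11200
γ₁ = μ₃/σ³ = 261.057 / 195.11200 ≈ 1.3380

1.3380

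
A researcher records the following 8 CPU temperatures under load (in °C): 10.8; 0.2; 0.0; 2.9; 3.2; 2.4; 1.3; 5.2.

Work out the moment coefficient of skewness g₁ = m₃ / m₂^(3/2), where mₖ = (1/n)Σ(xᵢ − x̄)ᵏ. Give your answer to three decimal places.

1.317

x̄ = (10.8 + 0.2 + 0.0 + 2.9 + 3.2 + 2.4 + 1.3 + 5.2) / 8 = 3.2500
deviations (xᵢ − x̄): 7.5500, -3.0500, -3.2500, -0.3500, -0.0500, -0.8500, -1.9500, 1.9500
Σ(xᵢ − x̄)² = 85.3200 ⇒ m₂ = 85.3200/8 = 10.66500
Σ(xᵢ − x̄)³ = 367.0110 ⇒ m₃ = 367.0110/8 = 45.87638
m₂^(3/2) = 10.66500^(1.5) = 34.82902
g₁ = m₃ / m₂^(3/2) = 45.87638 / 34.82902 ≈ 1.317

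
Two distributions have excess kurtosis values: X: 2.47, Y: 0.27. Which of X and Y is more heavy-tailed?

Higher excess kurtosis ⇒ heavier tails relative to the normal distribution.
2.47 vs 0.27: the larger is 2.47, so X has heavier tails.

X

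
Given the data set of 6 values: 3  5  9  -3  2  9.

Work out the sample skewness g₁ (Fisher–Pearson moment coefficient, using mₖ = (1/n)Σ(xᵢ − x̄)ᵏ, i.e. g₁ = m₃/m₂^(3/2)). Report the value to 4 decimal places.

x̄ = (3 + 5 + 9 - 3 + 2 + 9) / 6 = 4.1667
deviations (xᵢ − x̄): -1.1667, 0.8333, 4.8333, -7.1667, -2.1667, 4.8333
Σ(xᵢ − x̄)² = 104.8333 ⇒ m₂ = 104.8333/6 = 17.47222
Σ(xᵢ − x̄)³ = -153.4444 ⇒ m₃ = -153.4444/6 = -25.57407
m₂^(3/2) = 17.47222^(1.5) = 73.03352
g₁ = m₃ / m₂^(3/2) = -25.57407 / 73.03352 ≈ -0.3502

-0.3502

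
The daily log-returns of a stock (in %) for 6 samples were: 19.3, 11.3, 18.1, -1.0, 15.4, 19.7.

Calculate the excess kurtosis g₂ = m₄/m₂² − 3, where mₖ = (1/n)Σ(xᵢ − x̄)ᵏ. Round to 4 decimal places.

0.1242

x̄ = 13.8000
Σ(xᵢ − x̄)² = 311.4000 ⇒ m₂ = 51.90000
Σ(xᵢ − x̄)⁴ = 50492.8164 ⇒ m₄ = 8415.46940
m₂² = 2693.61000
g₂ = m₄/m₂² − 3 = 3.12423 − 3 ≈ 0.1242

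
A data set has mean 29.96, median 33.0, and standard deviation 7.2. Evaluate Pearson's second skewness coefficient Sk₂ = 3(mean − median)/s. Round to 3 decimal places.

Sk₂ = 3(29.96 − 33.0) / 7.2 = 3 × -3.0400 / 7.2
    = -9.1200 / 7.2 ≈ -1.267

-1.267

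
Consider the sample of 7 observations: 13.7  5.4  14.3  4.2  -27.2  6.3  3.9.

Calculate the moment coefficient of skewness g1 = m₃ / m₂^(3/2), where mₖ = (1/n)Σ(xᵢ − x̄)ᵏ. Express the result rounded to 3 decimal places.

-1.621

x̄ = (13.7 + 5.4 + 14.3 + 4.2 - 27.2 + 6.3 + 3.9) / 7 = 2.9429
deviations (xᵢ − x̄): 10.7571, 2.4571, 11.3571, 1.2571, -30.1429, 3.3571, 0.9571
Σ(xᵢ − x̄)² = 1173.0971 ⇒ m₂ = 1173.0971/7 = 167.58531
Σ(xᵢ − x̄)³ = -24622.3463 ⇒ m₃ = -24622.3463/7 = -3517.47805
m₂^(3/2) = 167.58531^(1.5) = 2169.47128
g1 = m₃ / m₂^(3/2) = -3517.47805 / 2169.47128 ≈ -1.621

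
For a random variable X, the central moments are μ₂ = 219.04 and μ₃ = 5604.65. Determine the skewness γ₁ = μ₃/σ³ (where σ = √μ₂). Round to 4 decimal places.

σ = √μ₂ = √219.04 = 14.80000
σ³ = μ₂^(3/2) = 3241.79200
γ₁ = μ₃/σ³ = 5604.65 / 3241.79200 ≈ 1.7289

1.7289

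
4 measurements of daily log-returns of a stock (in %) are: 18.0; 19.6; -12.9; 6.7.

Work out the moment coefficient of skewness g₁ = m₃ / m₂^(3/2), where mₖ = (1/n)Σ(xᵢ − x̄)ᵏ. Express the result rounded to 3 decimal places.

x̄ = (18.0 + 19.6 - 12.9 + 6.7) / 4 = 7.8500
deviations (xᵢ − x̄): 10.1500, 11.7500, -20.7500, -1.1500
Σ(xᵢ − x̄)² = 672.9700 ⇒ m₂ = 672.9700/4 = 168.24250
Σ(xᵢ − x̄)³ = -6267.7800 ⇒ m₃ = -6267.7800/4 = -1566.94500
m₂^(3/2) = 168.24250^(1.5) = 2182.24531
g₁ = m₃ / m₂^(3/2) = -1566.94500 / 2182.24531 ≈ -0.718

-0.718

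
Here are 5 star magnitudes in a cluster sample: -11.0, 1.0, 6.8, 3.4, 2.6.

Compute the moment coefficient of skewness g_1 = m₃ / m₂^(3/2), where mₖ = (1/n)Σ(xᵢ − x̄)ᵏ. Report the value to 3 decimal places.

-1.129

x̄ = (-11.0 + 1.0 + 6.8 + 3.4 + 2.6) / 5 = 0.5600
deviations (xᵢ − x̄): -11.5600, 0.4400, 6.2400, 2.8400, 2.0400
Σ(xᵢ − x̄)² = 184.9920 ⇒ m₂ = 184.9920/5 = 36.99840
Σ(xᵢ − x̄)³ = -1270.3526 ⇒ m₃ = -1270.3526/5 = -254.07053
m₂^(3/2) = 36.99840^(1.5) = 225.04762
g_1 = m₃ / m₂^(3/2) = -254.07053 / 225.04762 ≈ -1.129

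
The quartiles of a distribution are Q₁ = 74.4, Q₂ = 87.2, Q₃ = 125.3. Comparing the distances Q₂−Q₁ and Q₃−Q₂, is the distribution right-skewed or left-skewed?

right-skewed

Q₂ − Q₁ = 12.8;  Q₃ − Q₂ = 38.1
Q₃ − Q₂ > Q₂ − Q₁ ⇒ the upper half is more spread out ⇒ right-skewed.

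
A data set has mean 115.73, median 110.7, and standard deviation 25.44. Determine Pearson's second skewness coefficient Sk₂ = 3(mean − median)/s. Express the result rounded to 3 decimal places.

0.593

Sk₂ = 3(115.73 − 110.7) / 25.44 = 3 × 5.0300 / 25.44
    = 15.0900 / 25.44 ≈ 0.593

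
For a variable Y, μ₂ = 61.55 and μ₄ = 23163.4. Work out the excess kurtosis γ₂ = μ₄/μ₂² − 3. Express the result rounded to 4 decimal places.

3.1143

μ₂² = 61.55² = 3788.40250
μ₄/μ₂² = 23163.4 / 3788.40250 = 6.11429
γ₂ = 6.11429 − 3 ≈ 3.1143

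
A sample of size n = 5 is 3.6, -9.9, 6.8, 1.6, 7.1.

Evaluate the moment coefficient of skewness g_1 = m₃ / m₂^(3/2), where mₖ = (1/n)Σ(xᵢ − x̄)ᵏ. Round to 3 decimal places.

-1.120

x̄ = (3.6 - 9.9 + 6.8 + 1.6 + 7.1) / 5 = 1.8400
deviations (xᵢ − x̄): 1.7600, -11.7400, 4.9600, -0.2400, 5.2600
Σ(xᵢ − x̄)² = 193.2520 ⇒ m₂ = 193.2520/5 = 38.65040
Σ(xᵢ − x̄)³ = -1345.1026 ⇒ m₃ = -1345.1026/5 = -269.02051
m₂^(3/2) = 38.65040^(1.5) = 240.28740
g_1 = m₃ / m₂^(3/2) = -269.02051 / 240.28740 ≈ -1.120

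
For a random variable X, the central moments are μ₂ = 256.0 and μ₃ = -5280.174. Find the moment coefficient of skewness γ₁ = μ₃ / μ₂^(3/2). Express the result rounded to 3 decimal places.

-1.289

σ = √μ₂ = √256.0 = 16.00000
σ³ = μ₂^(3/2) = 4096.00000
γ₁ = μ₃/σ³ = -5280.174 / 4096.00000 ≈ -1.289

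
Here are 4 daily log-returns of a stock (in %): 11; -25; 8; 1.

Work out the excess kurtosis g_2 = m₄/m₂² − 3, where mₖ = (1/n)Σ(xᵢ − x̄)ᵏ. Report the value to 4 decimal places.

x̄ = -1.2500
Σ(xᵢ − x̄)² = 804.7500 ⇒ m₂ = 201.18750
Σ(xᵢ − x̄)⁴ = 348031.8281 ⇒ m₄ = 87007.95703
m₂² = 40476.41016
g_2 = m₄/m₂² − 3 = 2.14960 − 3 ≈ -0.8504

-0.8504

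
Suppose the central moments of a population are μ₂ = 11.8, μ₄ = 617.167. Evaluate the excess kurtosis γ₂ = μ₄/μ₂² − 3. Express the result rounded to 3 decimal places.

1.432

μ₂² = 11.8² = 139.24000
μ₄/μ₂² = 617.167 / 139.24000 = 4.43240
γ₂ = 4.43240 − 3 ≈ 1.432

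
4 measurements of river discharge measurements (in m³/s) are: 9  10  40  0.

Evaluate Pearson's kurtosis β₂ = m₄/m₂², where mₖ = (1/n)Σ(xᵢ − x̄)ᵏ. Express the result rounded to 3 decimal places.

x̄ = 14.7500
Σ(xᵢ − x̄)² = 910.7500 ⇒ m₂ = 227.68750
Σ(xᵢ − x̄)⁴ = 455421.5781 ⇒ m₄ = 113855.39453
m₂² = 51841.59766
β₂ = m₄/m₂² = 113855.39453 / 51841.59766 ≈ 2.196

2.196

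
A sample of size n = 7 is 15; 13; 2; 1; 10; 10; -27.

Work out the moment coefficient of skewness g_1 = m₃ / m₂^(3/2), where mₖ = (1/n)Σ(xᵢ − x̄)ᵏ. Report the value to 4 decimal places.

x̄ = (15 + 13 + 2 + 1 + 10 + 10 - 27) / 7 = 3.4286
deviations (xᵢ − x̄): 11.5714, 9.5714, -1.4286, -2.4286, 6.5714, 6.5714, -30.4286
Σ(xᵢ − x̄)² = 1245.7143 ⇒ m₂ = 1245.7143/7 = 177.95918
Σ(xᵢ − x̄)³ = -25197.1837 ⇒ m₃ = -25197.1837/7 = -3599.59767
m₂^(3/2) = 177.95918^(1.5) = 2373.99941
g_1 = m₃ / m₂^(3/2) = -3599.59767 / 2373.99941 ≈ -1.5163

-1.5163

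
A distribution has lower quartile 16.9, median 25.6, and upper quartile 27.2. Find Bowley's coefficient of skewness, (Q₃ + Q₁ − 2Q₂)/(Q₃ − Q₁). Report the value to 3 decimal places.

numerator: Q₃ + Q₁ − 2Q₂ = 27.2 + 16.9 − 2×25.6 = -7.1000
denominator: Q₃ − Q₁ = 27.2 − 16.9 = 10.3000
Bowley skewness = -7.1000 / 10.3000 ≈ -0.689

-0.689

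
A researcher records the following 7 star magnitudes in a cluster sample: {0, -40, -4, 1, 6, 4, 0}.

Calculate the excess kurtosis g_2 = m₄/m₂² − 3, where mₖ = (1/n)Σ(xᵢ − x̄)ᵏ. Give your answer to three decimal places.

x̄ = -4.7143
Σ(xᵢ − x̄)² = 1513.4286 ⇒ m₂ = 216.20408
Σ(xᵢ − x̄)⁴ = 1571227.4111 ⇒ m₄ = 224461.05873
m₂² = 46744.20491
g_2 = m₄/m₂² − 3 = 4.80190 − 3 ≈ 1.802

1.802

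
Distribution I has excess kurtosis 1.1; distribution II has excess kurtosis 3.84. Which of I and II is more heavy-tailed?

Higher excess kurtosis ⇒ heavier tails relative to the normal distribution.
1.1 vs 3.84: the larger is 3.84, so II has heavier tails.

II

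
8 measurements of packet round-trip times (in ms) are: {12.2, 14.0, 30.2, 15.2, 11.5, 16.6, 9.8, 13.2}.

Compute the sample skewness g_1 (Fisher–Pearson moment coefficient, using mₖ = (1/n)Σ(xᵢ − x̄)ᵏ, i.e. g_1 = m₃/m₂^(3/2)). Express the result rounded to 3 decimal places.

1.781

x̄ = (12.2 + 14.0 + 30.2 + 15.2 + 11.5 + 16.6 + 9.8 + 13.2) / 8 = 15.3375
deviations (xᵢ − x̄): -3.1375, -1.3375, 14.8625, -0.1375, -3.8375, 1.2625, -5.5375, -2.1375
Σ(xᵢ − x̄)² = 284.0988 ⇒ m₂ = 284.0988/8 = 35.51234
Σ(xᵢ − x̄)³ = 3015.6875 ⇒ m₃ = 3015.6875/8 = 376.96093
m₂^(3/2) = 35.51234^(1.5) = 211.62599
g_1 = m₃ / m₂^(3/2) = 376.96093 / 211.62599 ≈ 1.781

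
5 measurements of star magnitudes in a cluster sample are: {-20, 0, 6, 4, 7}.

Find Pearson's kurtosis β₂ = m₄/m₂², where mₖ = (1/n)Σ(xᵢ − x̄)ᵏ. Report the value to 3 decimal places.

2.956

x̄ = -0.6000
Σ(xᵢ − x̄)² = 499.2000 ⇒ m₂ = 99.84000
Σ(xᵢ − x̄)⁴ = 147328.4160 ⇒ m₄ = 29465.68320
m₂² = 9968.02560
β₂ = m₄/m₂² = 29465.68320 / 9968.02560 ≈ 2.956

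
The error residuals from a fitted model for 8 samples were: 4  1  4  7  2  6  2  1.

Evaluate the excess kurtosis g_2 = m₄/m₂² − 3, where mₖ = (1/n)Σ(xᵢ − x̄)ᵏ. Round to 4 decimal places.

x̄ = 3.3750
Σ(xᵢ − x̄)² = 35.8750 ⇒ m₂ = 4.48438
Σ(xᵢ − x̄)⁴ = 291.2441 ⇒ m₄ = 36.40552
m₂² = 20.10962
g_2 = m₄/m₂² − 3 = 1.81035 − 3 ≈ -1.1896

-1.1896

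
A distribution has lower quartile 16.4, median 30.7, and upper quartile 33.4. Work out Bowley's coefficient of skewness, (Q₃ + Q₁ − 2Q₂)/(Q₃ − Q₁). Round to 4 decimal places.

numerator: Q₃ + Q₁ − 2Q₂ = 33.4 + 16.4 − 2×30.7 = -11.6000
denominator: Q₃ − Q₁ = 33.4 − 16.4 = 17.0000
Bowley skewness = -11.6000 / 17.0000 ≈ -0.6824

-0.6824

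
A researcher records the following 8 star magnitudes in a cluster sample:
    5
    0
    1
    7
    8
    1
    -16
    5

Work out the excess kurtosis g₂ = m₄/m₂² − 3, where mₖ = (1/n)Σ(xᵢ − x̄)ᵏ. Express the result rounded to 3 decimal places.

x̄ = 1.3750
Σ(xᵢ − x̄)² = 405.8750 ⇒ m₂ = 50.73438
Σ(xᵢ − x̄)⁴ = 94414.4316 ⇒ m₄ = 11801.80396
m₂² = 2573.97681
g₂ = m₄/m₂² − 3 = 4.58505 − 3 ≈ 1.585

1.585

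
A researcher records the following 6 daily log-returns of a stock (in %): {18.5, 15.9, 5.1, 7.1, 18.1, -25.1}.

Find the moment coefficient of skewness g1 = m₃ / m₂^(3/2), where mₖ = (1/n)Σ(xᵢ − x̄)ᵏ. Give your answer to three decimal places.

x̄ = (18.5 + 15.9 + 5.1 + 7.1 + 18.1 - 25.1) / 6 = 6.6000
deviations (xᵢ − x̄): 11.9000, 9.3000, -1.5000, 0.5000, 11.5000, -31.7000
Σ(xᵢ − x̄)² = 1367.7400 ⇒ m₂ = 1367.7400/6 = 227.95667
Σ(xᵢ − x̄)³ = -27847.8720 ⇒ m₃ = -27847.8720/6 = -4641.31200
m₂^(3/2) = 227.95667^(1.5) = 3441.74307
g1 = m₃ / m₂^(3/2) = -4641.31200 / 3441.74307 ≈ -1.349

-1.349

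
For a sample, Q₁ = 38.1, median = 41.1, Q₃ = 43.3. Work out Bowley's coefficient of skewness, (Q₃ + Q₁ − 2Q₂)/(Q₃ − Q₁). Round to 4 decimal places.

numerator: Q₃ + Q₁ − 2Q₂ = 43.3 + 38.1 − 2×41.1 = -0.8000
denominator: Q₃ − Q₁ = 43.3 − 38.1 = 5.2000
Bowley skewness = -0.8000 / 5.2000 ≈ -0.1538

-0.1538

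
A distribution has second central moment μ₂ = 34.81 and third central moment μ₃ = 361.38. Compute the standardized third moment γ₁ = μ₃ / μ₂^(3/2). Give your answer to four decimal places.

1.7596

σ = √μ₂ = √34.81 = 5.90000
σ³ = μ₂^(3/2) = 205.37900
γ₁ = μ₃/σ³ = 361.38 / 205.37900 ≈ 1.7596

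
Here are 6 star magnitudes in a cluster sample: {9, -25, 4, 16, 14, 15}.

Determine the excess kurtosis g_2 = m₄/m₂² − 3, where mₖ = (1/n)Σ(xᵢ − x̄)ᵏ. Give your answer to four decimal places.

x̄ = 5.5000
Σ(xᵢ − x̄)² = 1217.5000 ⇒ m₂ = 202.91667
Σ(xᵢ − x̄)⁴ = 891040.3750 ⇒ m₄ = 148506.72917
m₂² = 41175.17361
g_2 = m₄/m₂² − 3 = 3.60671 − 3 ≈ 0.6067

0.6067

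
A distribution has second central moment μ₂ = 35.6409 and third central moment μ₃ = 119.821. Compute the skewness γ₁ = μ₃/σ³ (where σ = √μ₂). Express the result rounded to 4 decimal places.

0.5631

σ = √μ₂ = √35.6409 = 5.97000
σ³ = μ₂^(3/2) = 212.77617
γ₁ = μ₃/σ³ = 119.821 / 212.77617 ≈ 0.5631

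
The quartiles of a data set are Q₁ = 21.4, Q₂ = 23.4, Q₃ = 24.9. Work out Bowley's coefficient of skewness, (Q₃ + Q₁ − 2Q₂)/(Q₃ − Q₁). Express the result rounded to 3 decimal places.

-0.143

numerator: Q₃ + Q₁ − 2Q₂ = 24.9 + 21.4 − 2×23.4 = -0.5000
denominator: Q₃ − Q₁ = 24.9 − 21.4 = 3.5000
Bowley skewness = -0.5000 / 3.5000 ≈ -0.143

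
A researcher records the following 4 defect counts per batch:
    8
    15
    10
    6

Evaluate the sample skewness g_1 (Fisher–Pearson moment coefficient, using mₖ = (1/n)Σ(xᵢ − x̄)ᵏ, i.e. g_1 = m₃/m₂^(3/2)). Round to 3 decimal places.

x̄ = (8 + 15 + 10 + 6) / 4 = 9.7500
deviations (xᵢ − x̄): -1.7500, 5.2500, 0.2500, -3.7500
Σ(xᵢ − x̄)² = 44.7500 ⇒ m₂ = 44.7500/4 = 11.18750
Σ(xᵢ − x̄)³ = 86.6250 ⇒ m₃ = 86.6250/4 = 21.65625
m₂^(3/2) = 11.18750^(1.5) = 37.41964
g_1 = m₃ / m₂^(3/2) = 21.65625 / 37.41964 ≈ 0.579

0.579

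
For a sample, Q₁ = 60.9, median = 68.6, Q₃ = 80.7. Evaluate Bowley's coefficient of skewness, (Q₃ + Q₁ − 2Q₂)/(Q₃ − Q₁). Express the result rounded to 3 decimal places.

numerator: Q₃ + Q₁ − 2Q₂ = 80.7 + 60.9 − 2×68.6 = 4.4000
denominator: Q₃ − Q₁ = 80.7 − 60.9 = 19.8000
Bowley skewness = 4.4000 / 19.8000 ≈ 0.222

0.222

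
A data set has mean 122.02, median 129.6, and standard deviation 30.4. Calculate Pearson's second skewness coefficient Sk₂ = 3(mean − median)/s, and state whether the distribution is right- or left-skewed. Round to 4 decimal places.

-0.7480, left-skewed

Sk₂ = 3(122.02 − 129.6) / 30.4 = 3 × -7.5800 / 30.4
    = -22.7400 / 30.4 ≈ -0.7480
Sk₂ < 0 ⇒ mean < median ⇒ left-skewed (negative skew).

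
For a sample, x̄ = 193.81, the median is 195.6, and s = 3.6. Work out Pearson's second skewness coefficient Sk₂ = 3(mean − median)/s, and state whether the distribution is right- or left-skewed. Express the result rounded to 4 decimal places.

-1.4917, left-skewed

Sk₂ = 3(193.81 − 195.6) / 3.6 = 3 × -1.7900 / 3.6
    = -5.3700 / 3.6 ≈ -1.4917
Sk₂ < 0 ⇒ mean < median ⇒ left-skewed (negative skew).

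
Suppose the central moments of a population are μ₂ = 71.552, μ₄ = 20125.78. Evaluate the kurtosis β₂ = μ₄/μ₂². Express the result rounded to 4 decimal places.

3.9311

μ₂² = 71.552² = 5119.68870
μ₄/μ₂² = 20125.78 / 5119.68870 = 3.93106
β₂ ≈ 3.9311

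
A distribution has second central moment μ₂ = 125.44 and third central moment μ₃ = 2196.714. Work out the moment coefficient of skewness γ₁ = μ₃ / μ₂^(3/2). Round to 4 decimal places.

σ = √μ₂ = √125.44 = 11.20000
σ³ = μ₂^(3/2) = 1404.92800
γ₁ = μ₃/σ³ = 2196.714 / 1404.92800 ≈ 1.5636

1.5636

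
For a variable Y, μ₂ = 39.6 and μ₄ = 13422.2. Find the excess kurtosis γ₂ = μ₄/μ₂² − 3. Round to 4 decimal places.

5.5592

μ₂² = 39.6² = 1568.16000
μ₄/μ₂² = 13422.2 / 1568.16000 = 8.55920
γ₂ = 8.55920 − 3 ≈ 5.5592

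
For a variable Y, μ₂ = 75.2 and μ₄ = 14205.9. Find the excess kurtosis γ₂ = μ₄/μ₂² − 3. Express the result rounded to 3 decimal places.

μ₂² = 75.2² = 5655.04000
μ₄/μ₂² = 14205.9 / 5655.04000 = 2.51208
γ₂ = 2.51208 − 3 ≈ -0.488

-0.488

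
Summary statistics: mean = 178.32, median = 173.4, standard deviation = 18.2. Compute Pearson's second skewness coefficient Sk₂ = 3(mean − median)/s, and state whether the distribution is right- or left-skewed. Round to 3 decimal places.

0.811, right-skewed

Sk₂ = 3(178.32 − 173.4) / 18.2 = 3 × 4.9200 / 18.2
    = 14.7600 / 18.2 ≈ 0.811
Sk₂ > 0 ⇒ mean > median ⇒ right-skewed (positive skew).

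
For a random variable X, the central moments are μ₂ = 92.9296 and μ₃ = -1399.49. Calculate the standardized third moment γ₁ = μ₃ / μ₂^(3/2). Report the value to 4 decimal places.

σ = √μ₂ = √92.9296 = 9.64000
σ³ = μ₂^(3/2) = 895.84134
γ₁ = μ₃/σ³ = -1399.49 / 895.84134 ≈ -1.5622

-1.5622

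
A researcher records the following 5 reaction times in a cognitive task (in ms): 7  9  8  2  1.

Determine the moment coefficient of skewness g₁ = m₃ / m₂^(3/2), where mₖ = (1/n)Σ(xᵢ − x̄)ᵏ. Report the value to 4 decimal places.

-0.3236

x̄ = (7 + 9 + 8 + 2 + 1) / 5 = 5.4000
deviations (xᵢ − x̄): 1.6000, 3.6000, 2.6000, -3.4000, -4.4000
Σ(xᵢ − x̄)² = 53.2000 ⇒ m₂ = 53.2000/5 = 10.64000
Σ(xᵢ − x̄)³ = -56.1600 ⇒ m₃ = -56.1600/5 = -11.23200
m₂^(3/2) = 10.64000^(1.5) = 34.70663
g₁ = m₃ / m₂^(3/2) = -11.23200 / 34.70663 ≈ -0.3236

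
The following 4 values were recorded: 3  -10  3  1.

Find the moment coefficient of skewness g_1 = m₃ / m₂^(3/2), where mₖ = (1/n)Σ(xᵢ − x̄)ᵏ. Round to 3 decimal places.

-1.079

x̄ = (3 - 10 + 3 + 1) / 4 = -0.7500
deviations (xᵢ − x̄): 3.7500, -9.2500, 3.7500, 1.7500
Σ(xᵢ − x̄)² = 116.7500 ⇒ m₂ = 116.7500/4 = 29.18750
Σ(xᵢ − x̄)³ = -680.6250 ⇒ m₃ = -680.6250/4 = -170.15625
m₂^(3/2) = 29.18750^(1.5) = 157.68680
g_1 = m₃ / m₂^(3/2) = -170.15625 / 157.68680 ≈ -1.079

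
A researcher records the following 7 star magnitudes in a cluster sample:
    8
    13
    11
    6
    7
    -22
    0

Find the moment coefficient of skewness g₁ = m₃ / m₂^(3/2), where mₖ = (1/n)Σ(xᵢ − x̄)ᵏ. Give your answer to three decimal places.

x̄ = (8 + 13 + 11 + 6 + 7 - 22 + 0) / 7 = 3.2857
deviations (xᵢ − x̄): 4.7143, 9.7143, 7.7143, 2.7143, 3.7143, -25.2857, -3.2857
Σ(xᵢ − x̄)² = 847.4286 ⇒ m₂ = 847.4286/7 = 121.06122
Σ(xᵢ − x̄)³ = -14650.5306 ⇒ m₃ = -14650.5306/7 = -2092.93294
m₂^(3/2) = 121.06122^(1.5) = 1332.01033
g₁ = m₃ / m₂^(3/2) = -2092.93294 / 1332.01033 ≈ -1.571

-1.571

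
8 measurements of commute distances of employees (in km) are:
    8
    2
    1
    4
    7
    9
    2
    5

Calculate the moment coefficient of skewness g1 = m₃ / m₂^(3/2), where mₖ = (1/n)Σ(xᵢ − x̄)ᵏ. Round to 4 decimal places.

0.1551

x̄ = (8 + 2 + 1 + 4 + 7 + 9 + 2 + 5) / 8 = 4.7500
deviations (xᵢ − x̄): 3.2500, -2.7500, -3.7500, -0.7500, 2.2500, 4.2500, -2.7500, 0.2500
Σ(xᵢ − x̄)² = 63.5000 ⇒ m₂ = 63.5000/8 = 7.93750
Σ(xᵢ − x̄)³ = 27.7500 ⇒ m₃ = 27.7500/8 = 3.46875
m₂^(3/2) = 7.93750^(1.5) = 22.36277
g1 = m₃ / m₂^(3/2) = 3.46875 / 22.36277 ≈ 0.1551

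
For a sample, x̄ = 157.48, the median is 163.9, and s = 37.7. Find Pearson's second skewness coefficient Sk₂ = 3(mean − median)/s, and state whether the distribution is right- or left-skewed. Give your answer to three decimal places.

-0.511, left-skewed

Sk₂ = 3(157.48 − 163.9) / 37.7 = 3 × -6.4200 / 37.7
    = -19.2600 / 37.7 ≈ -0.511
Sk₂ < 0 ⇒ mean < median ⇒ left-skewed (negative skew).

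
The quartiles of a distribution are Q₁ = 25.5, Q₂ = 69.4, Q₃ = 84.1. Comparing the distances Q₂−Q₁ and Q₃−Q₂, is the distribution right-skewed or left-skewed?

Q₂ − Q₁ = 43.9;  Q₃ − Q₂ = 14.7
Q₂ − Q₁ > Q₃ − Q₂ ⇒ the lower half is more spread out ⇒ left-skewed.

left-skewed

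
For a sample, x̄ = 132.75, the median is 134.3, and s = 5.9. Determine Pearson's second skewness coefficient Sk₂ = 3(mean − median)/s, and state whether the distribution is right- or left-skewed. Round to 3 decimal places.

-0.788, left-skewed

Sk₂ = 3(132.75 − 134.3) / 5.9 = 3 × -1.5500 / 5.9
    = -4.6500 / 5.9 ≈ -0.788
Sk₂ < 0 ⇒ mean < median ⇒ left-skewed (negative skew).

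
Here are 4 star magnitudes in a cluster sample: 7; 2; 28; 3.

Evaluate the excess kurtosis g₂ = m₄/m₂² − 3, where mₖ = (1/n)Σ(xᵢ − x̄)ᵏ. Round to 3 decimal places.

-0.757

x̄ = 10.0000
Σ(xᵢ − x̄)² = 446.0000 ⇒ m₂ = 111.50000
Σ(xᵢ − x̄)⁴ = 111554.0000 ⇒ m₄ = 27888.50000
m₂² = 12432.25000
g₂ = m₄/m₂² − 3 = 2.24324 − 3 ≈ -0.757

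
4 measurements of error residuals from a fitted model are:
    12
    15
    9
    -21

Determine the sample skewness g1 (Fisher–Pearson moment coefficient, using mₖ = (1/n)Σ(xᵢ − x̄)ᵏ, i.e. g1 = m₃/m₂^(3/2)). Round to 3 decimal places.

-1.081

x̄ = (12 + 15 + 9 - 21) / 4 = 3.7500
deviations (xᵢ − x̄): 8.2500, 11.2500, 5.2500, -24.7500
Σ(xᵢ − x̄)² = 834.7500 ⇒ m₂ = 834.7500/4 = 208.68750
Σ(xᵢ − x̄)³ = -13030.8750 ⇒ m₃ = -13030.8750/4 = -3257.71875
m₂^(3/2) = 208.68750^(1.5) = 3014.70384
g1 = m₃ / m₂^(3/2) = -3257.71875 / 3014.70384 ≈ -1.081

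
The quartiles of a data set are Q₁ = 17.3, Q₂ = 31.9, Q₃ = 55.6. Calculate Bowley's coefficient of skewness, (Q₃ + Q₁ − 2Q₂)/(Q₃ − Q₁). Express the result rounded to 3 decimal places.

numerator: Q₃ + Q₁ − 2Q₂ = 55.6 + 17.3 − 2×31.9 = 9.1000
denominator: Q₃ − Q₁ = 55.6 − 17.3 = 38.3000
Bowley skewness = 9.1000 / 38.3000 ≈ 0.238

0.238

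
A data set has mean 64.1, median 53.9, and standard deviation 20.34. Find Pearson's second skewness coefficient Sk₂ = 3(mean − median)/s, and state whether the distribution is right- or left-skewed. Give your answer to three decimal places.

Sk₂ = 3(64.1 − 53.9) / 20.34 = 3 × 10.2000 / 20.34
    = 30.6000 / 20.34 ≈ 1.504
Sk₂ > 0 ⇒ mean > median ⇒ right-skewed (positive skew).

1.504, right-skewed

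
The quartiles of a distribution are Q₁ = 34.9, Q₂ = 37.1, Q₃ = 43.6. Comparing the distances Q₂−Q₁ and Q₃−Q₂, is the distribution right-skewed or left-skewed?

right-skewed

Q₂ − Q₁ = 2.2;  Q₃ − Q₂ = 6.5
Q₃ − Q₂ > Q₂ − Q₁ ⇒ the upper half is more spread out ⇒ right-skewed.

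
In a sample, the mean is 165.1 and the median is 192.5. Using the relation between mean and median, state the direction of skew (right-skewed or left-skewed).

mean − median = 165.1 − 192.5 = -27.4
mean < median ⇒ the longer tail is on the left ⇒ left-skewed (negatively skewed).

left-skewed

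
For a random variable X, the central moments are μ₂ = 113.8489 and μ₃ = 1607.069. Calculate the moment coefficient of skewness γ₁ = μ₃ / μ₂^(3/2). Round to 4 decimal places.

1.3229

σ = √μ₂ = √113.8489 = 10.67000
σ³ = μ₂^(3/2) = 1214.76776
γ₁ = μ₃/σ³ = 1607.069 / 1214.76776 ≈ 1.3229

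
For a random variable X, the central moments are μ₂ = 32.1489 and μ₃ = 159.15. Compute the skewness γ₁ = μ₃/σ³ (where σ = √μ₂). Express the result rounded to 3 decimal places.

0.873

σ = √μ₂ = √32.1489 = 5.67000
σ³ = μ₂^(3/2) = 182.28426
γ₁ = μ₃/σ³ = 159.15 / 182.28426 ≈ 0.873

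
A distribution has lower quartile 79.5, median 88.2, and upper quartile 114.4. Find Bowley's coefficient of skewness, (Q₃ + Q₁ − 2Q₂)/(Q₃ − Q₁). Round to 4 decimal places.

0.5014

numerator: Q₃ + Q₁ − 2Q₂ = 114.4 + 79.5 − 2×88.2 = 17.5000
denominator: Q₃ − Q₁ = 114.4 − 79.5 = 34.9000
Bowley skewness = 17.5000 / 34.9000 ≈ 0.5014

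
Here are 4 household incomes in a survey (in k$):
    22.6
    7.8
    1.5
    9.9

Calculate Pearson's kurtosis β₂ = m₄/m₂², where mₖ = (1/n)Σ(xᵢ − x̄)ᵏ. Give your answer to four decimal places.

2.0459

x̄ = 10.4500
Σ(xᵢ − x̄)² = 235.0500 ⇒ m₂ = 58.76250
Σ(xᵢ − x̄)⁴ = 28258.2200 ⇒ m₄ = 7064.55501
m₂² = 3453.03141
β₂ = m₄/m₂² = 7064.55501 / 3453.03141 ≈ 2.0459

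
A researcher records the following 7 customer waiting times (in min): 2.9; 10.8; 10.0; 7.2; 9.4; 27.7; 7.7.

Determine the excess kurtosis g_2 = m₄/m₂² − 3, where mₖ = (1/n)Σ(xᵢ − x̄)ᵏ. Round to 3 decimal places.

x̄ = 10.8143
Σ(xᵢ − x̄)² = 373.1886 ⇒ m₂ = 53.31265
Σ(xᵢ − x̄)⁴ = 85490.0125 ⇒ m₄ = 12212.85893
m₂² = 2842.23898
g_2 = m₄/m₂² − 3 = 4.29691 − 3 ≈ 1.297

1.297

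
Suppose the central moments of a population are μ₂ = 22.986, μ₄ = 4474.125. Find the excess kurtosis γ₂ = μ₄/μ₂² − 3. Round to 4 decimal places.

5.4680

μ₂² = 22.986² = 528.35620
μ₄/μ₂² = 4474.125 / 528.35620 = 8.46801
γ₂ = 8.46801 − 3 ≈ 5.4680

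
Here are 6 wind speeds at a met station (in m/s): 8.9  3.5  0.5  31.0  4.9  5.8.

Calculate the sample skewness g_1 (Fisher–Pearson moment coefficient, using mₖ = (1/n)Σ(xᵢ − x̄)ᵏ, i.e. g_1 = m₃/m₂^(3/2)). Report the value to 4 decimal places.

x̄ = (8.9 + 3.5 + 0.5 + 31.0 + 4.9 + 5.8) / 6 = 9.1000
deviations (xᵢ − x̄): -0.2000, -5.6000, -8.6000, 21.9000, -4.2000, -3.3000
Σ(xᵢ − x̄)² = 613.5000 ⇒ m₂ = 613.5000/6 = 102.25000
Σ(xᵢ − x̄)³ = 9581.7540 ⇒ m₃ = 9581.7540/6 = 1596.95900
m₂^(3/2) = 102.25000^(1.5) = 1033.93914
g_1 = m₃ / m₂^(3/2) = 1596.95900 / 1033.93914 ≈ 1.5445

1.5445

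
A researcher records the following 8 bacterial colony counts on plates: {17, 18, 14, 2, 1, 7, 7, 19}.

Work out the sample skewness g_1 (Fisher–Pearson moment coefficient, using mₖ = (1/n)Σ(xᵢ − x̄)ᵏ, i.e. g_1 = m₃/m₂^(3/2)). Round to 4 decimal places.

-0.1362

x̄ = (17 + 18 + 14 + 2 + 1 + 7 + 7 + 19) / 8 = 10.6250
deviations (xᵢ − x̄): 6.3750, 7.3750, 3.3750, -8.6250, -9.6250, -3.6250, -3.6250, 8.3750
Σ(xᵢ − x̄)² = 369.8750 ⇒ m₂ = 369.8750/8 = 46.23438
Σ(xᵢ − x̄)³ = -342.4688 ⇒ m₃ = -342.4688/8 = -42.80859
m₂^(3/2) = 46.23438^(1.5) = 314.37463
g_1 = m₃ / m₂^(3/2) = -42.80859 / 314.37463 ≈ -0.1362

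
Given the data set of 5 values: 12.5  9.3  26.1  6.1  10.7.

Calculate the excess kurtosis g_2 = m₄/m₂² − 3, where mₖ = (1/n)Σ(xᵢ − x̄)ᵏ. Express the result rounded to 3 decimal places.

x̄ = 12.9400
Σ(xᵢ − x̄)² = 238.4320 ⇒ m₂ = 47.68640
Σ(xᵢ − x̄)⁴ = 32382.9101 ⇒ m₄ = 6476.58202
m₂² = 2273.99274
g_2 = m₄/m₂² − 3 = 2.84811 − 3 ≈ -0.152

-0.152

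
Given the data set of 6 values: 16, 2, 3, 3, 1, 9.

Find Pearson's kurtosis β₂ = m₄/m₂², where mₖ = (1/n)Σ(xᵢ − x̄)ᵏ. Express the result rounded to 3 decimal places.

2.632

x̄ = 5.6667
Σ(xᵢ − x̄)² = 167.3333 ⇒ m₂ = 27.88889
Σ(xᵢ − x̄)⁴ = 12281.1111 ⇒ m₄ = 2046.85185
m₂² = 777.79012
β₂ = m₄/m₂² = 2046.85185 / 777.79012 ≈ 2.632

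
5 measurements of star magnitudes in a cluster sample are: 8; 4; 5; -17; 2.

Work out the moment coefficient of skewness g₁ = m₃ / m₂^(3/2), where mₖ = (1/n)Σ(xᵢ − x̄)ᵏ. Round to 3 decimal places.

-1.322

x̄ = (8 + 4 + 5 - 17 + 2) / 5 = 0.4000
deviations (xᵢ − x̄): 7.6000, 3.6000, 4.6000, -17.4000, 1.6000
Σ(xᵢ − x̄)² = 397.2000 ⇒ m₂ = 397.2000/5 = 79.44000
Σ(xᵢ − x̄)³ = -4680.9600 ⇒ m₃ = -4680.9600/5 = -936.19200
m₂^(3/2) = 79.44000^(1.5) = 708.04173
g₁ = m₃ / m₂^(3/2) = -936.19200 / 708.04173 ≈ -1.322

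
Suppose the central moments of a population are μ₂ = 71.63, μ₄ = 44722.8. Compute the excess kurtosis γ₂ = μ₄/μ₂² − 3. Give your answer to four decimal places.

5.7164

μ₂² = 71.63² = 5130.85690
μ₄/μ₂² = 44722.8 / 5130.85690 = 8.71644
γ₂ = 8.71644 − 3 ≈ 5.7164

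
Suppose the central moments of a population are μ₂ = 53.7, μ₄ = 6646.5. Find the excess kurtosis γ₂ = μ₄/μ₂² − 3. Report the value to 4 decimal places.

μ₂² = 53.7² = 2883.69000
μ₄/μ₂² = 6646.5 / 2883.69000 = 2.30486
γ₂ = 2.30486 − 3 ≈ -0.6951

-0.6951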